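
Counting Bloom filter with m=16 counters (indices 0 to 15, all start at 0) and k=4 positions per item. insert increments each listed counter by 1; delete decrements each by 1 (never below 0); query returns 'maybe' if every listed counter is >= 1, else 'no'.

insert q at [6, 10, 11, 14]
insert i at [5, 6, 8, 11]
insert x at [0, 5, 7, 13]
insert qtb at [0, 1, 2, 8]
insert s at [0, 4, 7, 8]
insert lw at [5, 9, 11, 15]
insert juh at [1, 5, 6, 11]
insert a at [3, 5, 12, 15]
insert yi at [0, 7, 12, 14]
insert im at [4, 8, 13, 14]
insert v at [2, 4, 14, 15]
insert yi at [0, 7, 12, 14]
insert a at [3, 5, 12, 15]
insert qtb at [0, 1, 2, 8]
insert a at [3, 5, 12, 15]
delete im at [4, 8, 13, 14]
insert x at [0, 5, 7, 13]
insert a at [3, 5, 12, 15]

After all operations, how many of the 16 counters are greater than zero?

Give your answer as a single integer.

Answer: 16

Derivation:
Step 1: insert q at [6, 10, 11, 14] -> counters=[0,0,0,0,0,0,1,0,0,0,1,1,0,0,1,0]
Step 2: insert i at [5, 6, 8, 11] -> counters=[0,0,0,0,0,1,2,0,1,0,1,2,0,0,1,0]
Step 3: insert x at [0, 5, 7, 13] -> counters=[1,0,0,0,0,2,2,1,1,0,1,2,0,1,1,0]
Step 4: insert qtb at [0, 1, 2, 8] -> counters=[2,1,1,0,0,2,2,1,2,0,1,2,0,1,1,0]
Step 5: insert s at [0, 4, 7, 8] -> counters=[3,1,1,0,1,2,2,2,3,0,1,2,0,1,1,0]
Step 6: insert lw at [5, 9, 11, 15] -> counters=[3,1,1,0,1,3,2,2,3,1,1,3,0,1,1,1]
Step 7: insert juh at [1, 5, 6, 11] -> counters=[3,2,1,0,1,4,3,2,3,1,1,4,0,1,1,1]
Step 8: insert a at [3, 5, 12, 15] -> counters=[3,2,1,1,1,5,3,2,3,1,1,4,1,1,1,2]
Step 9: insert yi at [0, 7, 12, 14] -> counters=[4,2,1,1,1,5,3,3,3,1,1,4,2,1,2,2]
Step 10: insert im at [4, 8, 13, 14] -> counters=[4,2,1,1,2,5,3,3,4,1,1,4,2,2,3,2]
Step 11: insert v at [2, 4, 14, 15] -> counters=[4,2,2,1,3,5,3,3,4,1,1,4,2,2,4,3]
Step 12: insert yi at [0, 7, 12, 14] -> counters=[5,2,2,1,3,5,3,4,4,1,1,4,3,2,5,3]
Step 13: insert a at [3, 5, 12, 15] -> counters=[5,2,2,2,3,6,3,4,4,1,1,4,4,2,5,4]
Step 14: insert qtb at [0, 1, 2, 8] -> counters=[6,3,3,2,3,6,3,4,5,1,1,4,4,2,5,4]
Step 15: insert a at [3, 5, 12, 15] -> counters=[6,3,3,3,3,7,3,4,5,1,1,4,5,2,5,5]
Step 16: delete im at [4, 8, 13, 14] -> counters=[6,3,3,3,2,7,3,4,4,1,1,4,5,1,4,5]
Step 17: insert x at [0, 5, 7, 13] -> counters=[7,3,3,3,2,8,3,5,4,1,1,4,5,2,4,5]
Step 18: insert a at [3, 5, 12, 15] -> counters=[7,3,3,4,2,9,3,5,4,1,1,4,6,2,4,6]
Final counters=[7,3,3,4,2,9,3,5,4,1,1,4,6,2,4,6] -> 16 nonzero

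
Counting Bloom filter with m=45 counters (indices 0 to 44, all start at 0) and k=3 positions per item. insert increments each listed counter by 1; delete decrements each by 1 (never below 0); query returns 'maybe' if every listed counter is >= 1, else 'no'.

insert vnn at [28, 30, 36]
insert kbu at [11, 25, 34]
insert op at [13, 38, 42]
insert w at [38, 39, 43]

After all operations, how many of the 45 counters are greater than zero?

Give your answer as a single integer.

Answer: 11

Derivation:
Step 1: insert vnn at [28, 30, 36] -> counters=[0,0,0,0,0,0,0,0,0,0,0,0,0,0,0,0,0,0,0,0,0,0,0,0,0,0,0,0,1,0,1,0,0,0,0,0,1,0,0,0,0,0,0,0,0]
Step 2: insert kbu at [11, 25, 34] -> counters=[0,0,0,0,0,0,0,0,0,0,0,1,0,0,0,0,0,0,0,0,0,0,0,0,0,1,0,0,1,0,1,0,0,0,1,0,1,0,0,0,0,0,0,0,0]
Step 3: insert op at [13, 38, 42] -> counters=[0,0,0,0,0,0,0,0,0,0,0,1,0,1,0,0,0,0,0,0,0,0,0,0,0,1,0,0,1,0,1,0,0,0,1,0,1,0,1,0,0,0,1,0,0]
Step 4: insert w at [38, 39, 43] -> counters=[0,0,0,0,0,0,0,0,0,0,0,1,0,1,0,0,0,0,0,0,0,0,0,0,0,1,0,0,1,0,1,0,0,0,1,0,1,0,2,1,0,0,1,1,0]
Final counters=[0,0,0,0,0,0,0,0,0,0,0,1,0,1,0,0,0,0,0,0,0,0,0,0,0,1,0,0,1,0,1,0,0,0,1,0,1,0,2,1,0,0,1,1,0] -> 11 nonzero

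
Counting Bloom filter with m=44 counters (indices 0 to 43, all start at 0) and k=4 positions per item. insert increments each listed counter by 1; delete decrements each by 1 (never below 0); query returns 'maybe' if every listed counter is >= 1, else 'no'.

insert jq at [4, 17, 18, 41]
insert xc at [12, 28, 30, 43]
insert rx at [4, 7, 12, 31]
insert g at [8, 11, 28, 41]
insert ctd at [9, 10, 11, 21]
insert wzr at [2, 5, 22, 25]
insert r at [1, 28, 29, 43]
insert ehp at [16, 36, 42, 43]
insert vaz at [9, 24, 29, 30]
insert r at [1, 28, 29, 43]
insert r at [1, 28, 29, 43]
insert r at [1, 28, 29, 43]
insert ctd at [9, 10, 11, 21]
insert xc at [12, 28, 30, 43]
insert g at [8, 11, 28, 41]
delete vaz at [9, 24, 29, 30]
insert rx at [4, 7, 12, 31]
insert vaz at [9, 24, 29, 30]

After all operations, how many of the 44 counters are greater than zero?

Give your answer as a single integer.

Step 1: insert jq at [4, 17, 18, 41] -> counters=[0,0,0,0,1,0,0,0,0,0,0,0,0,0,0,0,0,1,1,0,0,0,0,0,0,0,0,0,0,0,0,0,0,0,0,0,0,0,0,0,0,1,0,0]
Step 2: insert xc at [12, 28, 30, 43] -> counters=[0,0,0,0,1,0,0,0,0,0,0,0,1,0,0,0,0,1,1,0,0,0,0,0,0,0,0,0,1,0,1,0,0,0,0,0,0,0,0,0,0,1,0,1]
Step 3: insert rx at [4, 7, 12, 31] -> counters=[0,0,0,0,2,0,0,1,0,0,0,0,2,0,0,0,0,1,1,0,0,0,0,0,0,0,0,0,1,0,1,1,0,0,0,0,0,0,0,0,0,1,0,1]
Step 4: insert g at [8, 11, 28, 41] -> counters=[0,0,0,0,2,0,0,1,1,0,0,1,2,0,0,0,0,1,1,0,0,0,0,0,0,0,0,0,2,0,1,1,0,0,0,0,0,0,0,0,0,2,0,1]
Step 5: insert ctd at [9, 10, 11, 21] -> counters=[0,0,0,0,2,0,0,1,1,1,1,2,2,0,0,0,0,1,1,0,0,1,0,0,0,0,0,0,2,0,1,1,0,0,0,0,0,0,0,0,0,2,0,1]
Step 6: insert wzr at [2, 5, 22, 25] -> counters=[0,0,1,0,2,1,0,1,1,1,1,2,2,0,0,0,0,1,1,0,0,1,1,0,0,1,0,0,2,0,1,1,0,0,0,0,0,0,0,0,0,2,0,1]
Step 7: insert r at [1, 28, 29, 43] -> counters=[0,1,1,0,2,1,0,1,1,1,1,2,2,0,0,0,0,1,1,0,0,1,1,0,0,1,0,0,3,1,1,1,0,0,0,0,0,0,0,0,0,2,0,2]
Step 8: insert ehp at [16, 36, 42, 43] -> counters=[0,1,1,0,2,1,0,1,1,1,1,2,2,0,0,0,1,1,1,0,0,1,1,0,0,1,0,0,3,1,1,1,0,0,0,0,1,0,0,0,0,2,1,3]
Step 9: insert vaz at [9, 24, 29, 30] -> counters=[0,1,1,0,2,1,0,1,1,2,1,2,2,0,0,0,1,1,1,0,0,1,1,0,1,1,0,0,3,2,2,1,0,0,0,0,1,0,0,0,0,2,1,3]
Step 10: insert r at [1, 28, 29, 43] -> counters=[0,2,1,0,2,1,0,1,1,2,1,2,2,0,0,0,1,1,1,0,0,1,1,0,1,1,0,0,4,3,2,1,0,0,0,0,1,0,0,0,0,2,1,4]
Step 11: insert r at [1, 28, 29, 43] -> counters=[0,3,1,0,2,1,0,1,1,2,1,2,2,0,0,0,1,1,1,0,0,1,1,0,1,1,0,0,5,4,2,1,0,0,0,0,1,0,0,0,0,2,1,5]
Step 12: insert r at [1, 28, 29, 43] -> counters=[0,4,1,0,2,1,0,1,1,2,1,2,2,0,0,0,1,1,1,0,0,1,1,0,1,1,0,0,6,5,2,1,0,0,0,0,1,0,0,0,0,2,1,6]
Step 13: insert ctd at [9, 10, 11, 21] -> counters=[0,4,1,0,2,1,0,1,1,3,2,3,2,0,0,0,1,1,1,0,0,2,1,0,1,1,0,0,6,5,2,1,0,0,0,0,1,0,0,0,0,2,1,6]
Step 14: insert xc at [12, 28, 30, 43] -> counters=[0,4,1,0,2,1,0,1,1,3,2,3,3,0,0,0,1,1,1,0,0,2,1,0,1,1,0,0,7,5,3,1,0,0,0,0,1,0,0,0,0,2,1,7]
Step 15: insert g at [8, 11, 28, 41] -> counters=[0,4,1,0,2,1,0,1,2,3,2,4,3,0,0,0,1,1,1,0,0,2,1,0,1,1,0,0,8,5,3,1,0,0,0,0,1,0,0,0,0,3,1,7]
Step 16: delete vaz at [9, 24, 29, 30] -> counters=[0,4,1,0,2,1,0,1,2,2,2,4,3,0,0,0,1,1,1,0,0,2,1,0,0,1,0,0,8,4,2,1,0,0,0,0,1,0,0,0,0,3,1,7]
Step 17: insert rx at [4, 7, 12, 31] -> counters=[0,4,1,0,3,1,0,2,2,2,2,4,4,0,0,0,1,1,1,0,0,2,1,0,0,1,0,0,8,4,2,2,0,0,0,0,1,0,0,0,0,3,1,7]
Step 18: insert vaz at [9, 24, 29, 30] -> counters=[0,4,1,0,3,1,0,2,2,3,2,4,4,0,0,0,1,1,1,0,0,2,1,0,1,1,0,0,8,5,3,2,0,0,0,0,1,0,0,0,0,3,1,7]
Final counters=[0,4,1,0,3,1,0,2,2,3,2,4,4,0,0,0,1,1,1,0,0,2,1,0,1,1,0,0,8,5,3,2,0,0,0,0,1,0,0,0,0,3,1,7] -> 25 nonzero

Answer: 25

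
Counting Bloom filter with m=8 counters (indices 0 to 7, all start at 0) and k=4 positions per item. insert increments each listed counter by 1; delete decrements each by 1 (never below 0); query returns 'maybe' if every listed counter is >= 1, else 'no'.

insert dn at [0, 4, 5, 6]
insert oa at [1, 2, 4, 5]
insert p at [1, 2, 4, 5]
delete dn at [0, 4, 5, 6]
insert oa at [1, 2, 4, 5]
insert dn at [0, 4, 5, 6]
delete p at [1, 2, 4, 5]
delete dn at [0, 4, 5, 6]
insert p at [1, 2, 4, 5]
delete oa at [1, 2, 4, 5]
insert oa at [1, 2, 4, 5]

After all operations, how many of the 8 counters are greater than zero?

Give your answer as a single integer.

Step 1: insert dn at [0, 4, 5, 6] -> counters=[1,0,0,0,1,1,1,0]
Step 2: insert oa at [1, 2, 4, 5] -> counters=[1,1,1,0,2,2,1,0]
Step 3: insert p at [1, 2, 4, 5] -> counters=[1,2,2,0,3,3,1,0]
Step 4: delete dn at [0, 4, 5, 6] -> counters=[0,2,2,0,2,2,0,0]
Step 5: insert oa at [1, 2, 4, 5] -> counters=[0,3,3,0,3,3,0,0]
Step 6: insert dn at [0, 4, 5, 6] -> counters=[1,3,3,0,4,4,1,0]
Step 7: delete p at [1, 2, 4, 5] -> counters=[1,2,2,0,3,3,1,0]
Step 8: delete dn at [0, 4, 5, 6] -> counters=[0,2,2,0,2,2,0,0]
Step 9: insert p at [1, 2, 4, 5] -> counters=[0,3,3,0,3,3,0,0]
Step 10: delete oa at [1, 2, 4, 5] -> counters=[0,2,2,0,2,2,0,0]
Step 11: insert oa at [1, 2, 4, 5] -> counters=[0,3,3,0,3,3,0,0]
Final counters=[0,3,3,0,3,3,0,0] -> 4 nonzero

Answer: 4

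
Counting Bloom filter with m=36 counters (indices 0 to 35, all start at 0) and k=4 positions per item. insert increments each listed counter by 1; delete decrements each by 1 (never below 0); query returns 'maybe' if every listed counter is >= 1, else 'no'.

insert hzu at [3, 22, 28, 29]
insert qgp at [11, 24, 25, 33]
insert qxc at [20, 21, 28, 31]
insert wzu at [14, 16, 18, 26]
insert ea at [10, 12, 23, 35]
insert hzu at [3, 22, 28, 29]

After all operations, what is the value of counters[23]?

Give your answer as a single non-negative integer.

Step 1: insert hzu at [3, 22, 28, 29] -> counters=[0,0,0,1,0,0,0,0,0,0,0,0,0,0,0,0,0,0,0,0,0,0,1,0,0,0,0,0,1,1,0,0,0,0,0,0]
Step 2: insert qgp at [11, 24, 25, 33] -> counters=[0,0,0,1,0,0,0,0,0,0,0,1,0,0,0,0,0,0,0,0,0,0,1,0,1,1,0,0,1,1,0,0,0,1,0,0]
Step 3: insert qxc at [20, 21, 28, 31] -> counters=[0,0,0,1,0,0,0,0,0,0,0,1,0,0,0,0,0,0,0,0,1,1,1,0,1,1,0,0,2,1,0,1,0,1,0,0]
Step 4: insert wzu at [14, 16, 18, 26] -> counters=[0,0,0,1,0,0,0,0,0,0,0,1,0,0,1,0,1,0,1,0,1,1,1,0,1,1,1,0,2,1,0,1,0,1,0,0]
Step 5: insert ea at [10, 12, 23, 35] -> counters=[0,0,0,1,0,0,0,0,0,0,1,1,1,0,1,0,1,0,1,0,1,1,1,1,1,1,1,0,2,1,0,1,0,1,0,1]
Step 6: insert hzu at [3, 22, 28, 29] -> counters=[0,0,0,2,0,0,0,0,0,0,1,1,1,0,1,0,1,0,1,0,1,1,2,1,1,1,1,0,3,2,0,1,0,1,0,1]
Final counters=[0,0,0,2,0,0,0,0,0,0,1,1,1,0,1,0,1,0,1,0,1,1,2,1,1,1,1,0,3,2,0,1,0,1,0,1] -> counters[23]=1

Answer: 1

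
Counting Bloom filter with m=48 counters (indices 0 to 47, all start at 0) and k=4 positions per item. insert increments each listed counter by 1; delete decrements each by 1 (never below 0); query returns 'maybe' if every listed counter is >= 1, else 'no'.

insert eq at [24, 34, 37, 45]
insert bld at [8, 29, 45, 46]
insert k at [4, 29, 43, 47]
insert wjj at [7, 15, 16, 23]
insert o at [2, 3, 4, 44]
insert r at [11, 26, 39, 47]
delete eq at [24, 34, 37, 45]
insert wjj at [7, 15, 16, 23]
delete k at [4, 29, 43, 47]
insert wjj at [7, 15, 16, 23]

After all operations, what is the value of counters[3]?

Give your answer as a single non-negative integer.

Step 1: insert eq at [24, 34, 37, 45] -> counters=[0,0,0,0,0,0,0,0,0,0,0,0,0,0,0,0,0,0,0,0,0,0,0,0,1,0,0,0,0,0,0,0,0,0,1,0,0,1,0,0,0,0,0,0,0,1,0,0]
Step 2: insert bld at [8, 29, 45, 46] -> counters=[0,0,0,0,0,0,0,0,1,0,0,0,0,0,0,0,0,0,0,0,0,0,0,0,1,0,0,0,0,1,0,0,0,0,1,0,0,1,0,0,0,0,0,0,0,2,1,0]
Step 3: insert k at [4, 29, 43, 47] -> counters=[0,0,0,0,1,0,0,0,1,0,0,0,0,0,0,0,0,0,0,0,0,0,0,0,1,0,0,0,0,2,0,0,0,0,1,0,0,1,0,0,0,0,0,1,0,2,1,1]
Step 4: insert wjj at [7, 15, 16, 23] -> counters=[0,0,0,0,1,0,0,1,1,0,0,0,0,0,0,1,1,0,0,0,0,0,0,1,1,0,0,0,0,2,0,0,0,0,1,0,0,1,0,0,0,0,0,1,0,2,1,1]
Step 5: insert o at [2, 3, 4, 44] -> counters=[0,0,1,1,2,0,0,1,1,0,0,0,0,0,0,1,1,0,0,0,0,0,0,1,1,0,0,0,0,2,0,0,0,0,1,0,0,1,0,0,0,0,0,1,1,2,1,1]
Step 6: insert r at [11, 26, 39, 47] -> counters=[0,0,1,1,2,0,0,1,1,0,0,1,0,0,0,1,1,0,0,0,0,0,0,1,1,0,1,0,0,2,0,0,0,0,1,0,0,1,0,1,0,0,0,1,1,2,1,2]
Step 7: delete eq at [24, 34, 37, 45] -> counters=[0,0,1,1,2,0,0,1,1,0,0,1,0,0,0,1,1,0,0,0,0,0,0,1,0,0,1,0,0,2,0,0,0,0,0,0,0,0,0,1,0,0,0,1,1,1,1,2]
Step 8: insert wjj at [7, 15, 16, 23] -> counters=[0,0,1,1,2,0,0,2,1,0,0,1,0,0,0,2,2,0,0,0,0,0,0,2,0,0,1,0,0,2,0,0,0,0,0,0,0,0,0,1,0,0,0,1,1,1,1,2]
Step 9: delete k at [4, 29, 43, 47] -> counters=[0,0,1,1,1,0,0,2,1,0,0,1,0,0,0,2,2,0,0,0,0,0,0,2,0,0,1,0,0,1,0,0,0,0,0,0,0,0,0,1,0,0,0,0,1,1,1,1]
Step 10: insert wjj at [7, 15, 16, 23] -> counters=[0,0,1,1,1,0,0,3,1,0,0,1,0,0,0,3,3,0,0,0,0,0,0,3,0,0,1,0,0,1,0,0,0,0,0,0,0,0,0,1,0,0,0,0,1,1,1,1]
Final counters=[0,0,1,1,1,0,0,3,1,0,0,1,0,0,0,3,3,0,0,0,0,0,0,3,0,0,1,0,0,1,0,0,0,0,0,0,0,0,0,1,0,0,0,0,1,1,1,1] -> counters[3]=1

Answer: 1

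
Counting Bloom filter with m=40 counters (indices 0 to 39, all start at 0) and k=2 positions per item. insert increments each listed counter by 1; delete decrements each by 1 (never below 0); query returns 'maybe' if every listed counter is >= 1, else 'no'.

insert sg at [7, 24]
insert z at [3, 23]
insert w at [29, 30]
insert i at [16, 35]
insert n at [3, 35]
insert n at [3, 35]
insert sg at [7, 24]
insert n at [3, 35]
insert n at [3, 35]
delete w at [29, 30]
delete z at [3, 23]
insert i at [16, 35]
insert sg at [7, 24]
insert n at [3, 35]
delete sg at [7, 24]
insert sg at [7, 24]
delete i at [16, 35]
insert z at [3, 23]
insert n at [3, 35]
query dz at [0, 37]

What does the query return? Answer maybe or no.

Step 1: insert sg at [7, 24] -> counters=[0,0,0,0,0,0,0,1,0,0,0,0,0,0,0,0,0,0,0,0,0,0,0,0,1,0,0,0,0,0,0,0,0,0,0,0,0,0,0,0]
Step 2: insert z at [3, 23] -> counters=[0,0,0,1,0,0,0,1,0,0,0,0,0,0,0,0,0,0,0,0,0,0,0,1,1,0,0,0,0,0,0,0,0,0,0,0,0,0,0,0]
Step 3: insert w at [29, 30] -> counters=[0,0,0,1,0,0,0,1,0,0,0,0,0,0,0,0,0,0,0,0,0,0,0,1,1,0,0,0,0,1,1,0,0,0,0,0,0,0,0,0]
Step 4: insert i at [16, 35] -> counters=[0,0,0,1,0,0,0,1,0,0,0,0,0,0,0,0,1,0,0,0,0,0,0,1,1,0,0,0,0,1,1,0,0,0,0,1,0,0,0,0]
Step 5: insert n at [3, 35] -> counters=[0,0,0,2,0,0,0,1,0,0,0,0,0,0,0,0,1,0,0,0,0,0,0,1,1,0,0,0,0,1,1,0,0,0,0,2,0,0,0,0]
Step 6: insert n at [3, 35] -> counters=[0,0,0,3,0,0,0,1,0,0,0,0,0,0,0,0,1,0,0,0,0,0,0,1,1,0,0,0,0,1,1,0,0,0,0,3,0,0,0,0]
Step 7: insert sg at [7, 24] -> counters=[0,0,0,3,0,0,0,2,0,0,0,0,0,0,0,0,1,0,0,0,0,0,0,1,2,0,0,0,0,1,1,0,0,0,0,3,0,0,0,0]
Step 8: insert n at [3, 35] -> counters=[0,0,0,4,0,0,0,2,0,0,0,0,0,0,0,0,1,0,0,0,0,0,0,1,2,0,0,0,0,1,1,0,0,0,0,4,0,0,0,0]
Step 9: insert n at [3, 35] -> counters=[0,0,0,5,0,0,0,2,0,0,0,0,0,0,0,0,1,0,0,0,0,0,0,1,2,0,0,0,0,1,1,0,0,0,0,5,0,0,0,0]
Step 10: delete w at [29, 30] -> counters=[0,0,0,5,0,0,0,2,0,0,0,0,0,0,0,0,1,0,0,0,0,0,0,1,2,0,0,0,0,0,0,0,0,0,0,5,0,0,0,0]
Step 11: delete z at [3, 23] -> counters=[0,0,0,4,0,0,0,2,0,0,0,0,0,0,0,0,1,0,0,0,0,0,0,0,2,0,0,0,0,0,0,0,0,0,0,5,0,0,0,0]
Step 12: insert i at [16, 35] -> counters=[0,0,0,4,0,0,0,2,0,0,0,0,0,0,0,0,2,0,0,0,0,0,0,0,2,0,0,0,0,0,0,0,0,0,0,6,0,0,0,0]
Step 13: insert sg at [7, 24] -> counters=[0,0,0,4,0,0,0,3,0,0,0,0,0,0,0,0,2,0,0,0,0,0,0,0,3,0,0,0,0,0,0,0,0,0,0,6,0,0,0,0]
Step 14: insert n at [3, 35] -> counters=[0,0,0,5,0,0,0,3,0,0,0,0,0,0,0,0,2,0,0,0,0,0,0,0,3,0,0,0,0,0,0,0,0,0,0,7,0,0,0,0]
Step 15: delete sg at [7, 24] -> counters=[0,0,0,5,0,0,0,2,0,0,0,0,0,0,0,0,2,0,0,0,0,0,0,0,2,0,0,0,0,0,0,0,0,0,0,7,0,0,0,0]
Step 16: insert sg at [7, 24] -> counters=[0,0,0,5,0,0,0,3,0,0,0,0,0,0,0,0,2,0,0,0,0,0,0,0,3,0,0,0,0,0,0,0,0,0,0,7,0,0,0,0]
Step 17: delete i at [16, 35] -> counters=[0,0,0,5,0,0,0,3,0,0,0,0,0,0,0,0,1,0,0,0,0,0,0,0,3,0,0,0,0,0,0,0,0,0,0,6,0,0,0,0]
Step 18: insert z at [3, 23] -> counters=[0,0,0,6,0,0,0,3,0,0,0,0,0,0,0,0,1,0,0,0,0,0,0,1,3,0,0,0,0,0,0,0,0,0,0,6,0,0,0,0]
Step 19: insert n at [3, 35] -> counters=[0,0,0,7,0,0,0,3,0,0,0,0,0,0,0,0,1,0,0,0,0,0,0,1,3,0,0,0,0,0,0,0,0,0,0,7,0,0,0,0]
Query dz: check counters[0]=0 counters[37]=0 -> no

Answer: no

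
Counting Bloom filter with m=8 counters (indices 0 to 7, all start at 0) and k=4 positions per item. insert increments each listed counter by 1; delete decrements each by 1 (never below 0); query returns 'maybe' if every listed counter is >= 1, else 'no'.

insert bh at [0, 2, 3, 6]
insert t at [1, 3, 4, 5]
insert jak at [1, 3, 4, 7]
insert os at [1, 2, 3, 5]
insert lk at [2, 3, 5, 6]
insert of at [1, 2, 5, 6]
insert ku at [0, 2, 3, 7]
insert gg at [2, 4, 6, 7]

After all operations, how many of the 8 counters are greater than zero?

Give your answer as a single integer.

Answer: 8

Derivation:
Step 1: insert bh at [0, 2, 3, 6] -> counters=[1,0,1,1,0,0,1,0]
Step 2: insert t at [1, 3, 4, 5] -> counters=[1,1,1,2,1,1,1,0]
Step 3: insert jak at [1, 3, 4, 7] -> counters=[1,2,1,3,2,1,1,1]
Step 4: insert os at [1, 2, 3, 5] -> counters=[1,3,2,4,2,2,1,1]
Step 5: insert lk at [2, 3, 5, 6] -> counters=[1,3,3,5,2,3,2,1]
Step 6: insert of at [1, 2, 5, 6] -> counters=[1,4,4,5,2,4,3,1]
Step 7: insert ku at [0, 2, 3, 7] -> counters=[2,4,5,6,2,4,3,2]
Step 8: insert gg at [2, 4, 6, 7] -> counters=[2,4,6,6,3,4,4,3]
Final counters=[2,4,6,6,3,4,4,3] -> 8 nonzero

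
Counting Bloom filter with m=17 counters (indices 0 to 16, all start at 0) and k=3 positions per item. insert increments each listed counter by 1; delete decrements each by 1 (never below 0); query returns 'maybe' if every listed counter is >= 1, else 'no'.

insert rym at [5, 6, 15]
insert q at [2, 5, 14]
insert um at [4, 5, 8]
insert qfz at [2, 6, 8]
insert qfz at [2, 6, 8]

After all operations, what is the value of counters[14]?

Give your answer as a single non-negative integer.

Step 1: insert rym at [5, 6, 15] -> counters=[0,0,0,0,0,1,1,0,0,0,0,0,0,0,0,1,0]
Step 2: insert q at [2, 5, 14] -> counters=[0,0,1,0,0,2,1,0,0,0,0,0,0,0,1,1,0]
Step 3: insert um at [4, 5, 8] -> counters=[0,0,1,0,1,3,1,0,1,0,0,0,0,0,1,1,0]
Step 4: insert qfz at [2, 6, 8] -> counters=[0,0,2,0,1,3,2,0,2,0,0,0,0,0,1,1,0]
Step 5: insert qfz at [2, 6, 8] -> counters=[0,0,3,0,1,3,3,0,3,0,0,0,0,0,1,1,0]
Final counters=[0,0,3,0,1,3,3,0,3,0,0,0,0,0,1,1,0] -> counters[14]=1

Answer: 1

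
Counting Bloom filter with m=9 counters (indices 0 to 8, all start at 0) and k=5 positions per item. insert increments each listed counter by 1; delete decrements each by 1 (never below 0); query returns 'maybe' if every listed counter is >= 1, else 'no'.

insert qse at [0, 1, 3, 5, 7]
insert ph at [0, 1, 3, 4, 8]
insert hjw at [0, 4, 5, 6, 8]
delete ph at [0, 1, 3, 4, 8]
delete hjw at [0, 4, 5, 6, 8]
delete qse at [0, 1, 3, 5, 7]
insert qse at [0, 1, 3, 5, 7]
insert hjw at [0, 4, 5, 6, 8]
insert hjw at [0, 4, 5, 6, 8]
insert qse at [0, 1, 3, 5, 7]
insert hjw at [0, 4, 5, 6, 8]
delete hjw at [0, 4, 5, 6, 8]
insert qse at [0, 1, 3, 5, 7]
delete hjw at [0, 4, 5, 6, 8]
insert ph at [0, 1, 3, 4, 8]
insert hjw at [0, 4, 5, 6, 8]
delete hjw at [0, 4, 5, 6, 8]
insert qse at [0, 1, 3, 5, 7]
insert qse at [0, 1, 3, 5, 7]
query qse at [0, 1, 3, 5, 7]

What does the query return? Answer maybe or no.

Answer: maybe

Derivation:
Step 1: insert qse at [0, 1, 3, 5, 7] -> counters=[1,1,0,1,0,1,0,1,0]
Step 2: insert ph at [0, 1, 3, 4, 8] -> counters=[2,2,0,2,1,1,0,1,1]
Step 3: insert hjw at [0, 4, 5, 6, 8] -> counters=[3,2,0,2,2,2,1,1,2]
Step 4: delete ph at [0, 1, 3, 4, 8] -> counters=[2,1,0,1,1,2,1,1,1]
Step 5: delete hjw at [0, 4, 5, 6, 8] -> counters=[1,1,0,1,0,1,0,1,0]
Step 6: delete qse at [0, 1, 3, 5, 7] -> counters=[0,0,0,0,0,0,0,0,0]
Step 7: insert qse at [0, 1, 3, 5, 7] -> counters=[1,1,0,1,0,1,0,1,0]
Step 8: insert hjw at [0, 4, 5, 6, 8] -> counters=[2,1,0,1,1,2,1,1,1]
Step 9: insert hjw at [0, 4, 5, 6, 8] -> counters=[3,1,0,1,2,3,2,1,2]
Step 10: insert qse at [0, 1, 3, 5, 7] -> counters=[4,2,0,2,2,4,2,2,2]
Step 11: insert hjw at [0, 4, 5, 6, 8] -> counters=[5,2,0,2,3,5,3,2,3]
Step 12: delete hjw at [0, 4, 5, 6, 8] -> counters=[4,2,0,2,2,4,2,2,2]
Step 13: insert qse at [0, 1, 3, 5, 7] -> counters=[5,3,0,3,2,5,2,3,2]
Step 14: delete hjw at [0, 4, 5, 6, 8] -> counters=[4,3,0,3,1,4,1,3,1]
Step 15: insert ph at [0, 1, 3, 4, 8] -> counters=[5,4,0,4,2,4,1,3,2]
Step 16: insert hjw at [0, 4, 5, 6, 8] -> counters=[6,4,0,4,3,5,2,3,3]
Step 17: delete hjw at [0, 4, 5, 6, 8] -> counters=[5,4,0,4,2,4,1,3,2]
Step 18: insert qse at [0, 1, 3, 5, 7] -> counters=[6,5,0,5,2,5,1,4,2]
Step 19: insert qse at [0, 1, 3, 5, 7] -> counters=[7,6,0,6,2,6,1,5,2]
Query qse: check counters[0]=7 counters[1]=6 counters[3]=6 counters[5]=6 counters[7]=5 -> maybe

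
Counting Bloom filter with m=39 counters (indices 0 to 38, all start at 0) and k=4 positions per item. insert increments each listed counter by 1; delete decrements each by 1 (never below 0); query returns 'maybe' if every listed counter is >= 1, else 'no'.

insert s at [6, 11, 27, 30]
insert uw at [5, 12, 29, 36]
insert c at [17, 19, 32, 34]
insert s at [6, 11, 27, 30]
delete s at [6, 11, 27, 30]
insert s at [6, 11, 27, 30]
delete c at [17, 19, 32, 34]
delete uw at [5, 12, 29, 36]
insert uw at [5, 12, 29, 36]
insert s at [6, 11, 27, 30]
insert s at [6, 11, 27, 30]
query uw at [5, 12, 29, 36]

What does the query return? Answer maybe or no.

Answer: maybe

Derivation:
Step 1: insert s at [6, 11, 27, 30] -> counters=[0,0,0,0,0,0,1,0,0,0,0,1,0,0,0,0,0,0,0,0,0,0,0,0,0,0,0,1,0,0,1,0,0,0,0,0,0,0,0]
Step 2: insert uw at [5, 12, 29, 36] -> counters=[0,0,0,0,0,1,1,0,0,0,0,1,1,0,0,0,0,0,0,0,0,0,0,0,0,0,0,1,0,1,1,0,0,0,0,0,1,0,0]
Step 3: insert c at [17, 19, 32, 34] -> counters=[0,0,0,0,0,1,1,0,0,0,0,1,1,0,0,0,0,1,0,1,0,0,0,0,0,0,0,1,0,1,1,0,1,0,1,0,1,0,0]
Step 4: insert s at [6, 11, 27, 30] -> counters=[0,0,0,0,0,1,2,0,0,0,0,2,1,0,0,0,0,1,0,1,0,0,0,0,0,0,0,2,0,1,2,0,1,0,1,0,1,0,0]
Step 5: delete s at [6, 11, 27, 30] -> counters=[0,0,0,0,0,1,1,0,0,0,0,1,1,0,0,0,0,1,0,1,0,0,0,0,0,0,0,1,0,1,1,0,1,0,1,0,1,0,0]
Step 6: insert s at [6, 11, 27, 30] -> counters=[0,0,0,0,0,1,2,0,0,0,0,2,1,0,0,0,0,1,0,1,0,0,0,0,0,0,0,2,0,1,2,0,1,0,1,0,1,0,0]
Step 7: delete c at [17, 19, 32, 34] -> counters=[0,0,0,0,0,1,2,0,0,0,0,2,1,0,0,0,0,0,0,0,0,0,0,0,0,0,0,2,0,1,2,0,0,0,0,0,1,0,0]
Step 8: delete uw at [5, 12, 29, 36] -> counters=[0,0,0,0,0,0,2,0,0,0,0,2,0,0,0,0,0,0,0,0,0,0,0,0,0,0,0,2,0,0,2,0,0,0,0,0,0,0,0]
Step 9: insert uw at [5, 12, 29, 36] -> counters=[0,0,0,0,0,1,2,0,0,0,0,2,1,0,0,0,0,0,0,0,0,0,0,0,0,0,0,2,0,1,2,0,0,0,0,0,1,0,0]
Step 10: insert s at [6, 11, 27, 30] -> counters=[0,0,0,0,0,1,3,0,0,0,0,3,1,0,0,0,0,0,0,0,0,0,0,0,0,0,0,3,0,1,3,0,0,0,0,0,1,0,0]
Step 11: insert s at [6, 11, 27, 30] -> counters=[0,0,0,0,0,1,4,0,0,0,0,4,1,0,0,0,0,0,0,0,0,0,0,0,0,0,0,4,0,1,4,0,0,0,0,0,1,0,0]
Query uw: check counters[5]=1 counters[12]=1 counters[29]=1 counters[36]=1 -> maybe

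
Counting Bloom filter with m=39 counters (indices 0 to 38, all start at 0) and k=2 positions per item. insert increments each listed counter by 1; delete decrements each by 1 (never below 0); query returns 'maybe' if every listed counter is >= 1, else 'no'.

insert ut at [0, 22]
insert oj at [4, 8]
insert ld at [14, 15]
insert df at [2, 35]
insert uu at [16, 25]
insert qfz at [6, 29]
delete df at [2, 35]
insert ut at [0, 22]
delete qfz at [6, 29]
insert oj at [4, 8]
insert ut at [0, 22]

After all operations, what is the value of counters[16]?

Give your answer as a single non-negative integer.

Step 1: insert ut at [0, 22] -> counters=[1,0,0,0,0,0,0,0,0,0,0,0,0,0,0,0,0,0,0,0,0,0,1,0,0,0,0,0,0,0,0,0,0,0,0,0,0,0,0]
Step 2: insert oj at [4, 8] -> counters=[1,0,0,0,1,0,0,0,1,0,0,0,0,0,0,0,0,0,0,0,0,0,1,0,0,0,0,0,0,0,0,0,0,0,0,0,0,0,0]
Step 3: insert ld at [14, 15] -> counters=[1,0,0,0,1,0,0,0,1,0,0,0,0,0,1,1,0,0,0,0,0,0,1,0,0,0,0,0,0,0,0,0,0,0,0,0,0,0,0]
Step 4: insert df at [2, 35] -> counters=[1,0,1,0,1,0,0,0,1,0,0,0,0,0,1,1,0,0,0,0,0,0,1,0,0,0,0,0,0,0,0,0,0,0,0,1,0,0,0]
Step 5: insert uu at [16, 25] -> counters=[1,0,1,0,1,0,0,0,1,0,0,0,0,0,1,1,1,0,0,0,0,0,1,0,0,1,0,0,0,0,0,0,0,0,0,1,0,0,0]
Step 6: insert qfz at [6, 29] -> counters=[1,0,1,0,1,0,1,0,1,0,0,0,0,0,1,1,1,0,0,0,0,0,1,0,0,1,0,0,0,1,0,0,0,0,0,1,0,0,0]
Step 7: delete df at [2, 35] -> counters=[1,0,0,0,1,0,1,0,1,0,0,0,0,0,1,1,1,0,0,0,0,0,1,0,0,1,0,0,0,1,0,0,0,0,0,0,0,0,0]
Step 8: insert ut at [0, 22] -> counters=[2,0,0,0,1,0,1,0,1,0,0,0,0,0,1,1,1,0,0,0,0,0,2,0,0,1,0,0,0,1,0,0,0,0,0,0,0,0,0]
Step 9: delete qfz at [6, 29] -> counters=[2,0,0,0,1,0,0,0,1,0,0,0,0,0,1,1,1,0,0,0,0,0,2,0,0,1,0,0,0,0,0,0,0,0,0,0,0,0,0]
Step 10: insert oj at [4, 8] -> counters=[2,0,0,0,2,0,0,0,2,0,0,0,0,0,1,1,1,0,0,0,0,0,2,0,0,1,0,0,0,0,0,0,0,0,0,0,0,0,0]
Step 11: insert ut at [0, 22] -> counters=[3,0,0,0,2,0,0,0,2,0,0,0,0,0,1,1,1,0,0,0,0,0,3,0,0,1,0,0,0,0,0,0,0,0,0,0,0,0,0]
Final counters=[3,0,0,0,2,0,0,0,2,0,0,0,0,0,1,1,1,0,0,0,0,0,3,0,0,1,0,0,0,0,0,0,0,0,0,0,0,0,0] -> counters[16]=1

Answer: 1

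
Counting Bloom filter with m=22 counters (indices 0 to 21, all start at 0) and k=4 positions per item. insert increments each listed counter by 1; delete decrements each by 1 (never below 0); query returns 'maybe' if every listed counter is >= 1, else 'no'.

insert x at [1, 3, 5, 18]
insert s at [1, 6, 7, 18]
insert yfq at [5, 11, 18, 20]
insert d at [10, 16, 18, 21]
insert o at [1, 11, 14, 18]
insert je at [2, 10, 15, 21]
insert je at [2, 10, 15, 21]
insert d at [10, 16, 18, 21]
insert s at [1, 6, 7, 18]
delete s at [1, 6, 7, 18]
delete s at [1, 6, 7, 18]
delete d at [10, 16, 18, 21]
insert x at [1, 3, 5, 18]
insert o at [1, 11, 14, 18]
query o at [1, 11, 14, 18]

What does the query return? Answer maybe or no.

Answer: maybe

Derivation:
Step 1: insert x at [1, 3, 5, 18] -> counters=[0,1,0,1,0,1,0,0,0,0,0,0,0,0,0,0,0,0,1,0,0,0]
Step 2: insert s at [1, 6, 7, 18] -> counters=[0,2,0,1,0,1,1,1,0,0,0,0,0,0,0,0,0,0,2,0,0,0]
Step 3: insert yfq at [5, 11, 18, 20] -> counters=[0,2,0,1,0,2,1,1,0,0,0,1,0,0,0,0,0,0,3,0,1,0]
Step 4: insert d at [10, 16, 18, 21] -> counters=[0,2,0,1,0,2,1,1,0,0,1,1,0,0,0,0,1,0,4,0,1,1]
Step 5: insert o at [1, 11, 14, 18] -> counters=[0,3,0,1,0,2,1,1,0,0,1,2,0,0,1,0,1,0,5,0,1,1]
Step 6: insert je at [2, 10, 15, 21] -> counters=[0,3,1,1,0,2,1,1,0,0,2,2,0,0,1,1,1,0,5,0,1,2]
Step 7: insert je at [2, 10, 15, 21] -> counters=[0,3,2,1,0,2,1,1,0,0,3,2,0,0,1,2,1,0,5,0,1,3]
Step 8: insert d at [10, 16, 18, 21] -> counters=[0,3,2,1,0,2,1,1,0,0,4,2,0,0,1,2,2,0,6,0,1,4]
Step 9: insert s at [1, 6, 7, 18] -> counters=[0,4,2,1,0,2,2,2,0,0,4,2,0,0,1,2,2,0,7,0,1,4]
Step 10: delete s at [1, 6, 7, 18] -> counters=[0,3,2,1,0,2,1,1,0,0,4,2,0,0,1,2,2,0,6,0,1,4]
Step 11: delete s at [1, 6, 7, 18] -> counters=[0,2,2,1,0,2,0,0,0,0,4,2,0,0,1,2,2,0,5,0,1,4]
Step 12: delete d at [10, 16, 18, 21] -> counters=[0,2,2,1,0,2,0,0,0,0,3,2,0,0,1,2,1,0,4,0,1,3]
Step 13: insert x at [1, 3, 5, 18] -> counters=[0,3,2,2,0,3,0,0,0,0,3,2,0,0,1,2,1,0,5,0,1,3]
Step 14: insert o at [1, 11, 14, 18] -> counters=[0,4,2,2,0,3,0,0,0,0,3,3,0,0,2,2,1,0,6,0,1,3]
Query o: check counters[1]=4 counters[11]=3 counters[14]=2 counters[18]=6 -> maybe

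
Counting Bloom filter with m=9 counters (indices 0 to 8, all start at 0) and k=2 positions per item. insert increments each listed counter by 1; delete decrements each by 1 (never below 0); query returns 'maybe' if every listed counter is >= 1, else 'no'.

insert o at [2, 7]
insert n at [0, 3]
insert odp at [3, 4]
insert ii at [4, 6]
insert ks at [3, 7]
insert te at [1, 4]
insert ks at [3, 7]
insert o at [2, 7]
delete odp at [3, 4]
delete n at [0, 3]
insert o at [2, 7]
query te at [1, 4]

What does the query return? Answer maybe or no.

Answer: maybe

Derivation:
Step 1: insert o at [2, 7] -> counters=[0,0,1,0,0,0,0,1,0]
Step 2: insert n at [0, 3] -> counters=[1,0,1,1,0,0,0,1,0]
Step 3: insert odp at [3, 4] -> counters=[1,0,1,2,1,0,0,1,0]
Step 4: insert ii at [4, 6] -> counters=[1,0,1,2,2,0,1,1,0]
Step 5: insert ks at [3, 7] -> counters=[1,0,1,3,2,0,1,2,0]
Step 6: insert te at [1, 4] -> counters=[1,1,1,3,3,0,1,2,0]
Step 7: insert ks at [3, 7] -> counters=[1,1,1,4,3,0,1,3,0]
Step 8: insert o at [2, 7] -> counters=[1,1,2,4,3,0,1,4,0]
Step 9: delete odp at [3, 4] -> counters=[1,1,2,3,2,0,1,4,0]
Step 10: delete n at [0, 3] -> counters=[0,1,2,2,2,0,1,4,0]
Step 11: insert o at [2, 7] -> counters=[0,1,3,2,2,0,1,5,0]
Query te: check counters[1]=1 counters[4]=2 -> maybe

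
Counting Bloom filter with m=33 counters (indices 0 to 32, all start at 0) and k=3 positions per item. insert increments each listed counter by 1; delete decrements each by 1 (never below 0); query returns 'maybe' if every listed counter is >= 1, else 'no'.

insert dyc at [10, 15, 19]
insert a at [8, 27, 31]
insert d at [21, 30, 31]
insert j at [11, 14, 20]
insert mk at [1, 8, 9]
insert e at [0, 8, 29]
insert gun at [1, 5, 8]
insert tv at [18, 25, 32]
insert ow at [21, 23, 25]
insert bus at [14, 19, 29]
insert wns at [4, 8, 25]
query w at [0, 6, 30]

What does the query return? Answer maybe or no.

Step 1: insert dyc at [10, 15, 19] -> counters=[0,0,0,0,0,0,0,0,0,0,1,0,0,0,0,1,0,0,0,1,0,0,0,0,0,0,0,0,0,0,0,0,0]
Step 2: insert a at [8, 27, 31] -> counters=[0,0,0,0,0,0,0,0,1,0,1,0,0,0,0,1,0,0,0,1,0,0,0,0,0,0,0,1,0,0,0,1,0]
Step 3: insert d at [21, 30, 31] -> counters=[0,0,0,0,0,0,0,0,1,0,1,0,0,0,0,1,0,0,0,1,0,1,0,0,0,0,0,1,0,0,1,2,0]
Step 4: insert j at [11, 14, 20] -> counters=[0,0,0,0,0,0,0,0,1,0,1,1,0,0,1,1,0,0,0,1,1,1,0,0,0,0,0,1,0,0,1,2,0]
Step 5: insert mk at [1, 8, 9] -> counters=[0,1,0,0,0,0,0,0,2,1,1,1,0,0,1,1,0,0,0,1,1,1,0,0,0,0,0,1,0,0,1,2,0]
Step 6: insert e at [0, 8, 29] -> counters=[1,1,0,0,0,0,0,0,3,1,1,1,0,0,1,1,0,0,0,1,1,1,0,0,0,0,0,1,0,1,1,2,0]
Step 7: insert gun at [1, 5, 8] -> counters=[1,2,0,0,0,1,0,0,4,1,1,1,0,0,1,1,0,0,0,1,1,1,0,0,0,0,0,1,0,1,1,2,0]
Step 8: insert tv at [18, 25, 32] -> counters=[1,2,0,0,0,1,0,0,4,1,1,1,0,0,1,1,0,0,1,1,1,1,0,0,0,1,0,1,0,1,1,2,1]
Step 9: insert ow at [21, 23, 25] -> counters=[1,2,0,0,0,1,0,0,4,1,1,1,0,0,1,1,0,0,1,1,1,2,0,1,0,2,0,1,0,1,1,2,1]
Step 10: insert bus at [14, 19, 29] -> counters=[1,2,0,0,0,1,0,0,4,1,1,1,0,0,2,1,0,0,1,2,1,2,0,1,0,2,0,1,0,2,1,2,1]
Step 11: insert wns at [4, 8, 25] -> counters=[1,2,0,0,1,1,0,0,5,1,1,1,0,0,2,1,0,0,1,2,1,2,0,1,0,3,0,1,0,2,1,2,1]
Query w: check counters[0]=1 counters[6]=0 counters[30]=1 -> no

Answer: no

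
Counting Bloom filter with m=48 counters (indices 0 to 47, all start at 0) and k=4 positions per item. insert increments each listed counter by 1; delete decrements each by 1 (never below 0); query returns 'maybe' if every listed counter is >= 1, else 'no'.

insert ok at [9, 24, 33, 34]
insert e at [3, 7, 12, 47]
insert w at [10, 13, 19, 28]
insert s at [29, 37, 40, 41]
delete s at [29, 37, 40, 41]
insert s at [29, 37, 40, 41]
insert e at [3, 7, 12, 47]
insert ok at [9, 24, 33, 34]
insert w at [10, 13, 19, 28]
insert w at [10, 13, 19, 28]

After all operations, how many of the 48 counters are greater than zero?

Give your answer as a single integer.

Answer: 16

Derivation:
Step 1: insert ok at [9, 24, 33, 34] -> counters=[0,0,0,0,0,0,0,0,0,1,0,0,0,0,0,0,0,0,0,0,0,0,0,0,1,0,0,0,0,0,0,0,0,1,1,0,0,0,0,0,0,0,0,0,0,0,0,0]
Step 2: insert e at [3, 7, 12, 47] -> counters=[0,0,0,1,0,0,0,1,0,1,0,0,1,0,0,0,0,0,0,0,0,0,0,0,1,0,0,0,0,0,0,0,0,1,1,0,0,0,0,0,0,0,0,0,0,0,0,1]
Step 3: insert w at [10, 13, 19, 28] -> counters=[0,0,0,1,0,0,0,1,0,1,1,0,1,1,0,0,0,0,0,1,0,0,0,0,1,0,0,0,1,0,0,0,0,1,1,0,0,0,0,0,0,0,0,0,0,0,0,1]
Step 4: insert s at [29, 37, 40, 41] -> counters=[0,0,0,1,0,0,0,1,0,1,1,0,1,1,0,0,0,0,0,1,0,0,0,0,1,0,0,0,1,1,0,0,0,1,1,0,0,1,0,0,1,1,0,0,0,0,0,1]
Step 5: delete s at [29, 37, 40, 41] -> counters=[0,0,0,1,0,0,0,1,0,1,1,0,1,1,0,0,0,0,0,1,0,0,0,0,1,0,0,0,1,0,0,0,0,1,1,0,0,0,0,0,0,0,0,0,0,0,0,1]
Step 6: insert s at [29, 37, 40, 41] -> counters=[0,0,0,1,0,0,0,1,0,1,1,0,1,1,0,0,0,0,0,1,0,0,0,0,1,0,0,0,1,1,0,0,0,1,1,0,0,1,0,0,1,1,0,0,0,0,0,1]
Step 7: insert e at [3, 7, 12, 47] -> counters=[0,0,0,2,0,0,0,2,0,1,1,0,2,1,0,0,0,0,0,1,0,0,0,0,1,0,0,0,1,1,0,0,0,1,1,0,0,1,0,0,1,1,0,0,0,0,0,2]
Step 8: insert ok at [9, 24, 33, 34] -> counters=[0,0,0,2,0,0,0,2,0,2,1,0,2,1,0,0,0,0,0,1,0,0,0,0,2,0,0,0,1,1,0,0,0,2,2,0,0,1,0,0,1,1,0,0,0,0,0,2]
Step 9: insert w at [10, 13, 19, 28] -> counters=[0,0,0,2,0,0,0,2,0,2,2,0,2,2,0,0,0,0,0,2,0,0,0,0,2,0,0,0,2,1,0,0,0,2,2,0,0,1,0,0,1,1,0,0,0,0,0,2]
Step 10: insert w at [10, 13, 19, 28] -> counters=[0,0,0,2,0,0,0,2,0,2,3,0,2,3,0,0,0,0,0,3,0,0,0,0,2,0,0,0,3,1,0,0,0,2,2,0,0,1,0,0,1,1,0,0,0,0,0,2]
Final counters=[0,0,0,2,0,0,0,2,0,2,3,0,2,3,0,0,0,0,0,3,0,0,0,0,2,0,0,0,3,1,0,0,0,2,2,0,0,1,0,0,1,1,0,0,0,0,0,2] -> 16 nonzero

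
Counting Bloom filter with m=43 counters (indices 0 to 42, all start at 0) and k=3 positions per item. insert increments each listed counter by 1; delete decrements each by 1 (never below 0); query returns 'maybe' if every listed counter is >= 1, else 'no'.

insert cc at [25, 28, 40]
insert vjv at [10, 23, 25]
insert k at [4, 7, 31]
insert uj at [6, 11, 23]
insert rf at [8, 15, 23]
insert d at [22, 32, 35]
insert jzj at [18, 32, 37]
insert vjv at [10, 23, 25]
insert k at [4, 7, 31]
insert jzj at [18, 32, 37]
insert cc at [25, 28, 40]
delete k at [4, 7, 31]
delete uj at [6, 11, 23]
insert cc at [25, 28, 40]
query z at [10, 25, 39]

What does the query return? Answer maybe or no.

Answer: no

Derivation:
Step 1: insert cc at [25, 28, 40] -> counters=[0,0,0,0,0,0,0,0,0,0,0,0,0,0,0,0,0,0,0,0,0,0,0,0,0,1,0,0,1,0,0,0,0,0,0,0,0,0,0,0,1,0,0]
Step 2: insert vjv at [10, 23, 25] -> counters=[0,0,0,0,0,0,0,0,0,0,1,0,0,0,0,0,0,0,0,0,0,0,0,1,0,2,0,0,1,0,0,0,0,0,0,0,0,0,0,0,1,0,0]
Step 3: insert k at [4, 7, 31] -> counters=[0,0,0,0,1,0,0,1,0,0,1,0,0,0,0,0,0,0,0,0,0,0,0,1,0,2,0,0,1,0,0,1,0,0,0,0,0,0,0,0,1,0,0]
Step 4: insert uj at [6, 11, 23] -> counters=[0,0,0,0,1,0,1,1,0,0,1,1,0,0,0,0,0,0,0,0,0,0,0,2,0,2,0,0,1,0,0,1,0,0,0,0,0,0,0,0,1,0,0]
Step 5: insert rf at [8, 15, 23] -> counters=[0,0,0,0,1,0,1,1,1,0,1,1,0,0,0,1,0,0,0,0,0,0,0,3,0,2,0,0,1,0,0,1,0,0,0,0,0,0,0,0,1,0,0]
Step 6: insert d at [22, 32, 35] -> counters=[0,0,0,0,1,0,1,1,1,0,1,1,0,0,0,1,0,0,0,0,0,0,1,3,0,2,0,0,1,0,0,1,1,0,0,1,0,0,0,0,1,0,0]
Step 7: insert jzj at [18, 32, 37] -> counters=[0,0,0,0,1,0,1,1,1,0,1,1,0,0,0,1,0,0,1,0,0,0,1,3,0,2,0,0,1,0,0,1,2,0,0,1,0,1,0,0,1,0,0]
Step 8: insert vjv at [10, 23, 25] -> counters=[0,0,0,0,1,0,1,1,1,0,2,1,0,0,0,1,0,0,1,0,0,0,1,4,0,3,0,0,1,0,0,1,2,0,0,1,0,1,0,0,1,0,0]
Step 9: insert k at [4, 7, 31] -> counters=[0,0,0,0,2,0,1,2,1,0,2,1,0,0,0,1,0,0,1,0,0,0,1,4,0,3,0,0,1,0,0,2,2,0,0,1,0,1,0,0,1,0,0]
Step 10: insert jzj at [18, 32, 37] -> counters=[0,0,0,0,2,0,1,2,1,0,2,1,0,0,0,1,0,0,2,0,0,0,1,4,0,3,0,0,1,0,0,2,3,0,0,1,0,2,0,0,1,0,0]
Step 11: insert cc at [25, 28, 40] -> counters=[0,0,0,0,2,0,1,2,1,0,2,1,0,0,0,1,0,0,2,0,0,0,1,4,0,4,0,0,2,0,0,2,3,0,0,1,0,2,0,0,2,0,0]
Step 12: delete k at [4, 7, 31] -> counters=[0,0,0,0,1,0,1,1,1,0,2,1,0,0,0,1,0,0,2,0,0,0,1,4,0,4,0,0,2,0,0,1,3,0,0,1,0,2,0,0,2,0,0]
Step 13: delete uj at [6, 11, 23] -> counters=[0,0,0,0,1,0,0,1,1,0,2,0,0,0,0,1,0,0,2,0,0,0,1,3,0,4,0,0,2,0,0,1,3,0,0,1,0,2,0,0,2,0,0]
Step 14: insert cc at [25, 28, 40] -> counters=[0,0,0,0,1,0,0,1,1,0,2,0,0,0,0,1,0,0,2,0,0,0,1,3,0,5,0,0,3,0,0,1,3,0,0,1,0,2,0,0,3,0,0]
Query z: check counters[10]=2 counters[25]=5 counters[39]=0 -> no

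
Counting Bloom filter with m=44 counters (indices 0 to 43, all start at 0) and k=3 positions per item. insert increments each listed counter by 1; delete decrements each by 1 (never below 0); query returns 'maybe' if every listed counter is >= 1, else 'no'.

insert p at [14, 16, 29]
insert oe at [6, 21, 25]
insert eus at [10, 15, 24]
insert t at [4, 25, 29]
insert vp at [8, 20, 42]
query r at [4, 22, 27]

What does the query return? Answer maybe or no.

Step 1: insert p at [14, 16, 29] -> counters=[0,0,0,0,0,0,0,0,0,0,0,0,0,0,1,0,1,0,0,0,0,0,0,0,0,0,0,0,0,1,0,0,0,0,0,0,0,0,0,0,0,0,0,0]
Step 2: insert oe at [6, 21, 25] -> counters=[0,0,0,0,0,0,1,0,0,0,0,0,0,0,1,0,1,0,0,0,0,1,0,0,0,1,0,0,0,1,0,0,0,0,0,0,0,0,0,0,0,0,0,0]
Step 3: insert eus at [10, 15, 24] -> counters=[0,0,0,0,0,0,1,0,0,0,1,0,0,0,1,1,1,0,0,0,0,1,0,0,1,1,0,0,0,1,0,0,0,0,0,0,0,0,0,0,0,0,0,0]
Step 4: insert t at [4, 25, 29] -> counters=[0,0,0,0,1,0,1,0,0,0,1,0,0,0,1,1,1,0,0,0,0,1,0,0,1,2,0,0,0,2,0,0,0,0,0,0,0,0,0,0,0,0,0,0]
Step 5: insert vp at [8, 20, 42] -> counters=[0,0,0,0,1,0,1,0,1,0,1,0,0,0,1,1,1,0,0,0,1,1,0,0,1,2,0,0,0,2,0,0,0,0,0,0,0,0,0,0,0,0,1,0]
Query r: check counters[4]=1 counters[22]=0 counters[27]=0 -> no

Answer: no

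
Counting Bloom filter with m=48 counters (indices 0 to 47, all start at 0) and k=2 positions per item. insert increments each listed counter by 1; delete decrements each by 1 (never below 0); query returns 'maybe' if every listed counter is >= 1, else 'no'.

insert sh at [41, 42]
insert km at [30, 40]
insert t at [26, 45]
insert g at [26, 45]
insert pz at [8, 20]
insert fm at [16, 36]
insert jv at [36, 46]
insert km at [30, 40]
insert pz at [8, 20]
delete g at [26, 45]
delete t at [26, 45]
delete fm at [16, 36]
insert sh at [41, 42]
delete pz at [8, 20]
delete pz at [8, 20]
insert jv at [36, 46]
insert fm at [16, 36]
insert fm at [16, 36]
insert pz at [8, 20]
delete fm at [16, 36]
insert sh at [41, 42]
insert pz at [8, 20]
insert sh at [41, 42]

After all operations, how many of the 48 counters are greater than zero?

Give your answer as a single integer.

Step 1: insert sh at [41, 42] -> counters=[0,0,0,0,0,0,0,0,0,0,0,0,0,0,0,0,0,0,0,0,0,0,0,0,0,0,0,0,0,0,0,0,0,0,0,0,0,0,0,0,0,1,1,0,0,0,0,0]
Step 2: insert km at [30, 40] -> counters=[0,0,0,0,0,0,0,0,0,0,0,0,0,0,0,0,0,0,0,0,0,0,0,0,0,0,0,0,0,0,1,0,0,0,0,0,0,0,0,0,1,1,1,0,0,0,0,0]
Step 3: insert t at [26, 45] -> counters=[0,0,0,0,0,0,0,0,0,0,0,0,0,0,0,0,0,0,0,0,0,0,0,0,0,0,1,0,0,0,1,0,0,0,0,0,0,0,0,0,1,1,1,0,0,1,0,0]
Step 4: insert g at [26, 45] -> counters=[0,0,0,0,0,0,0,0,0,0,0,0,0,0,0,0,0,0,0,0,0,0,0,0,0,0,2,0,0,0,1,0,0,0,0,0,0,0,0,0,1,1,1,0,0,2,0,0]
Step 5: insert pz at [8, 20] -> counters=[0,0,0,0,0,0,0,0,1,0,0,0,0,0,0,0,0,0,0,0,1,0,0,0,0,0,2,0,0,0,1,0,0,0,0,0,0,0,0,0,1,1,1,0,0,2,0,0]
Step 6: insert fm at [16, 36] -> counters=[0,0,0,0,0,0,0,0,1,0,0,0,0,0,0,0,1,0,0,0,1,0,0,0,0,0,2,0,0,0,1,0,0,0,0,0,1,0,0,0,1,1,1,0,0,2,0,0]
Step 7: insert jv at [36, 46] -> counters=[0,0,0,0,0,0,0,0,1,0,0,0,0,0,0,0,1,0,0,0,1,0,0,0,0,0,2,0,0,0,1,0,0,0,0,0,2,0,0,0,1,1,1,0,0,2,1,0]
Step 8: insert km at [30, 40] -> counters=[0,0,0,0,0,0,0,0,1,0,0,0,0,0,0,0,1,0,0,0,1,0,0,0,0,0,2,0,0,0,2,0,0,0,0,0,2,0,0,0,2,1,1,0,0,2,1,0]
Step 9: insert pz at [8, 20] -> counters=[0,0,0,0,0,0,0,0,2,0,0,0,0,0,0,0,1,0,0,0,2,0,0,0,0,0,2,0,0,0,2,0,0,0,0,0,2,0,0,0,2,1,1,0,0,2,1,0]
Step 10: delete g at [26, 45] -> counters=[0,0,0,0,0,0,0,0,2,0,0,0,0,0,0,0,1,0,0,0,2,0,0,0,0,0,1,0,0,0,2,0,0,0,0,0,2,0,0,0,2,1,1,0,0,1,1,0]
Step 11: delete t at [26, 45] -> counters=[0,0,0,0,0,0,0,0,2,0,0,0,0,0,0,0,1,0,0,0,2,0,0,0,0,0,0,0,0,0,2,0,0,0,0,0,2,0,0,0,2,1,1,0,0,0,1,0]
Step 12: delete fm at [16, 36] -> counters=[0,0,0,0,0,0,0,0,2,0,0,0,0,0,0,0,0,0,0,0,2,0,0,0,0,0,0,0,0,0,2,0,0,0,0,0,1,0,0,0,2,1,1,0,0,0,1,0]
Step 13: insert sh at [41, 42] -> counters=[0,0,0,0,0,0,0,0,2,0,0,0,0,0,0,0,0,0,0,0,2,0,0,0,0,0,0,0,0,0,2,0,0,0,0,0,1,0,0,0,2,2,2,0,0,0,1,0]
Step 14: delete pz at [8, 20] -> counters=[0,0,0,0,0,0,0,0,1,0,0,0,0,0,0,0,0,0,0,0,1,0,0,0,0,0,0,0,0,0,2,0,0,0,0,0,1,0,0,0,2,2,2,0,0,0,1,0]
Step 15: delete pz at [8, 20] -> counters=[0,0,0,0,0,0,0,0,0,0,0,0,0,0,0,0,0,0,0,0,0,0,0,0,0,0,0,0,0,0,2,0,0,0,0,0,1,0,0,0,2,2,2,0,0,0,1,0]
Step 16: insert jv at [36, 46] -> counters=[0,0,0,0,0,0,0,0,0,0,0,0,0,0,0,0,0,0,0,0,0,0,0,0,0,0,0,0,0,0,2,0,0,0,0,0,2,0,0,0,2,2,2,0,0,0,2,0]
Step 17: insert fm at [16, 36] -> counters=[0,0,0,0,0,0,0,0,0,0,0,0,0,0,0,0,1,0,0,0,0,0,0,0,0,0,0,0,0,0,2,0,0,0,0,0,3,0,0,0,2,2,2,0,0,0,2,0]
Step 18: insert fm at [16, 36] -> counters=[0,0,0,0,0,0,0,0,0,0,0,0,0,0,0,0,2,0,0,0,0,0,0,0,0,0,0,0,0,0,2,0,0,0,0,0,4,0,0,0,2,2,2,0,0,0,2,0]
Step 19: insert pz at [8, 20] -> counters=[0,0,0,0,0,0,0,0,1,0,0,0,0,0,0,0,2,0,0,0,1,0,0,0,0,0,0,0,0,0,2,0,0,0,0,0,4,0,0,0,2,2,2,0,0,0,2,0]
Step 20: delete fm at [16, 36] -> counters=[0,0,0,0,0,0,0,0,1,0,0,0,0,0,0,0,1,0,0,0,1,0,0,0,0,0,0,0,0,0,2,0,0,0,0,0,3,0,0,0,2,2,2,0,0,0,2,0]
Step 21: insert sh at [41, 42] -> counters=[0,0,0,0,0,0,0,0,1,0,0,0,0,0,0,0,1,0,0,0,1,0,0,0,0,0,0,0,0,0,2,0,0,0,0,0,3,0,0,0,2,3,3,0,0,0,2,0]
Step 22: insert pz at [8, 20] -> counters=[0,0,0,0,0,0,0,0,2,0,0,0,0,0,0,0,1,0,0,0,2,0,0,0,0,0,0,0,0,0,2,0,0,0,0,0,3,0,0,0,2,3,3,0,0,0,2,0]
Step 23: insert sh at [41, 42] -> counters=[0,0,0,0,0,0,0,0,2,0,0,0,0,0,0,0,1,0,0,0,2,0,0,0,0,0,0,0,0,0,2,0,0,0,0,0,3,0,0,0,2,4,4,0,0,0,2,0]
Final counters=[0,0,0,0,0,0,0,0,2,0,0,0,0,0,0,0,1,0,0,0,2,0,0,0,0,0,0,0,0,0,2,0,0,0,0,0,3,0,0,0,2,4,4,0,0,0,2,0] -> 9 nonzero

Answer: 9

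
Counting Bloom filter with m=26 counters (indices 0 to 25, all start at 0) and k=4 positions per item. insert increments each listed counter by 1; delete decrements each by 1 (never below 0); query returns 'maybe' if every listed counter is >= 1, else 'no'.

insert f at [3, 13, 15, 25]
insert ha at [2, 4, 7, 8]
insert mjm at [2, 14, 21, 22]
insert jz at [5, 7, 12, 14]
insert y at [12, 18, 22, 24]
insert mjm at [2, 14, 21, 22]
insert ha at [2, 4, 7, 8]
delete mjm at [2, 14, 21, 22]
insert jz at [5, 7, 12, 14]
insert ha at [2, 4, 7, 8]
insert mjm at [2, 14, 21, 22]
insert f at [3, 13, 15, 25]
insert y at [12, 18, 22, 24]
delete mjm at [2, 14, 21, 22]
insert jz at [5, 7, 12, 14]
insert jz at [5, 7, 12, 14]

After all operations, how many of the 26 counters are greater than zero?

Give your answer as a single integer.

Answer: 15

Derivation:
Step 1: insert f at [3, 13, 15, 25] -> counters=[0,0,0,1,0,0,0,0,0,0,0,0,0,1,0,1,0,0,0,0,0,0,0,0,0,1]
Step 2: insert ha at [2, 4, 7, 8] -> counters=[0,0,1,1,1,0,0,1,1,0,0,0,0,1,0,1,0,0,0,0,0,0,0,0,0,1]
Step 3: insert mjm at [2, 14, 21, 22] -> counters=[0,0,2,1,1,0,0,1,1,0,0,0,0,1,1,1,0,0,0,0,0,1,1,0,0,1]
Step 4: insert jz at [5, 7, 12, 14] -> counters=[0,0,2,1,1,1,0,2,1,0,0,0,1,1,2,1,0,0,0,0,0,1,1,0,0,1]
Step 5: insert y at [12, 18, 22, 24] -> counters=[0,0,2,1,1,1,0,2,1,0,0,0,2,1,2,1,0,0,1,0,0,1,2,0,1,1]
Step 6: insert mjm at [2, 14, 21, 22] -> counters=[0,0,3,1,1,1,0,2,1,0,0,0,2,1,3,1,0,0,1,0,0,2,3,0,1,1]
Step 7: insert ha at [2, 4, 7, 8] -> counters=[0,0,4,1,2,1,0,3,2,0,0,0,2,1,3,1,0,0,1,0,0,2,3,0,1,1]
Step 8: delete mjm at [2, 14, 21, 22] -> counters=[0,0,3,1,2,1,0,3,2,0,0,0,2,1,2,1,0,0,1,0,0,1,2,0,1,1]
Step 9: insert jz at [5, 7, 12, 14] -> counters=[0,0,3,1,2,2,0,4,2,0,0,0,3,1,3,1,0,0,1,0,0,1,2,0,1,1]
Step 10: insert ha at [2, 4, 7, 8] -> counters=[0,0,4,1,3,2,0,5,3,0,0,0,3,1,3,1,0,0,1,0,0,1,2,0,1,1]
Step 11: insert mjm at [2, 14, 21, 22] -> counters=[0,0,5,1,3,2,0,5,3,0,0,0,3,1,4,1,0,0,1,0,0,2,3,0,1,1]
Step 12: insert f at [3, 13, 15, 25] -> counters=[0,0,5,2,3,2,0,5,3,0,0,0,3,2,4,2,0,0,1,0,0,2,3,0,1,2]
Step 13: insert y at [12, 18, 22, 24] -> counters=[0,0,5,2,3,2,0,5,3,0,0,0,4,2,4,2,0,0,2,0,0,2,4,0,2,2]
Step 14: delete mjm at [2, 14, 21, 22] -> counters=[0,0,4,2,3,2,0,5,3,0,0,0,4,2,3,2,0,0,2,0,0,1,3,0,2,2]
Step 15: insert jz at [5, 7, 12, 14] -> counters=[0,0,4,2,3,3,0,6,3,0,0,0,5,2,4,2,0,0,2,0,0,1,3,0,2,2]
Step 16: insert jz at [5, 7, 12, 14] -> counters=[0,0,4,2,3,4,0,7,3,0,0,0,6,2,5,2,0,0,2,0,0,1,3,0,2,2]
Final counters=[0,0,4,2,3,4,0,7,3,0,0,0,6,2,5,2,0,0,2,0,0,1,3,0,2,2] -> 15 nonzero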